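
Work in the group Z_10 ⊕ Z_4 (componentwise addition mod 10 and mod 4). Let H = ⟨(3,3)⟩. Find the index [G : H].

2

|⟨(3,3)⟩| = 20 and |G| = 40.
By Lagrange, [G : H] = |G|/|H| = 40/20 = 2.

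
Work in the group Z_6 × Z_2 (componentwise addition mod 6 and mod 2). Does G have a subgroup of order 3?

Yes

3 | 12. A subgroup of order 3 is {(0,0), (2,0), (4,0)}.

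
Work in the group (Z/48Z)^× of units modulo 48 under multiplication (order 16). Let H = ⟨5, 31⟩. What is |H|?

8

|⟨5⟩| = 4 and |⟨31⟩| = 2, so |H| is a multiple of lcm(4, 2) = 4 and divides |G| = 16.
Closing under the operation: H = {1, 5, 7, 11, 25, 29, 31, 35}, so |H| = 8.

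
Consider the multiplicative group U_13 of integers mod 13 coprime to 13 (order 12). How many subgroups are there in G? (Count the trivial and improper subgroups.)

|G| = 12, so by Lagrange every subgroup order divides 12. Divisors: 1, 2, 3, 4, 6, 12.
Subgroups by order — order 1: 1; order 2: 1; order 3: 1; order 4: 1; order 6: 1; order 12: 1.
Total: 1 + 1 + 1 + 1 + 1 + 1 = 6.

6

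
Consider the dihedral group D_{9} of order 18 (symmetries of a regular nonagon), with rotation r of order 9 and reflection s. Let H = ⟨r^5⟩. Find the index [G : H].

2

|⟨r^5⟩| = 9 and |G| = 18.
By Lagrange, [G : H] = |G|/|H| = 18/9 = 2.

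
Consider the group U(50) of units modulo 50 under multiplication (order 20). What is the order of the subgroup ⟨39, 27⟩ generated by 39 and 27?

|⟨39⟩| = 10 and |⟨27⟩| = 20, so |H| is a multiple of lcm(10, 20) = 20 and divides |G| = 20.
Closing {39, 27} under the group operation gives all of G, so |H| = 20.

20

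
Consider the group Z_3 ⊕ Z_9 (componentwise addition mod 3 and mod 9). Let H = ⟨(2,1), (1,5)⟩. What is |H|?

9

|⟨(2,1)⟩| = 9 and |⟨(1,5)⟩| = 9, so |H| is a multiple of lcm(9, 9) = 9 and divides |G| = 27.
Closing under the operation: H = {(0,0), (0,3), (0,6), (1,2), (1,5), (1,8), (2,1), (2,4), (2,7)}, so |H| = 9.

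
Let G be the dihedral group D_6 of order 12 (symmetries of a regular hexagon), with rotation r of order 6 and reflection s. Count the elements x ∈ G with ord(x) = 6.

2

The elements of order 6 are: r, r^5.
That's 2.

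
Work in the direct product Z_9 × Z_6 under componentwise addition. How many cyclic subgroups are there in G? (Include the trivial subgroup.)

16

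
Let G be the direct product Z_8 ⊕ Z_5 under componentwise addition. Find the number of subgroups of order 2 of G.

1

|G| = 40 and 2 | 40, so subgroups of order 2 are possible by Lagrange.
The subgroups of order 2 are: {(0,0), (4,0)}.
So G has 1 subgroup of order 2.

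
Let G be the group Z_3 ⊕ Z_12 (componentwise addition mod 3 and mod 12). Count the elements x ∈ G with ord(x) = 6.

An element (a,b) has order lcm(ord(a), ord(b)); count pairs with lcm equal to 6.
Enumerating gives 8 such elements.

8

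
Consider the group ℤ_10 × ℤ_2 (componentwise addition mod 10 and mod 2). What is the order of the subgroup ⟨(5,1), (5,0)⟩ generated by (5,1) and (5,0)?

|⟨(5,1)⟩| = 2 and |⟨(5,0)⟩| = 2, so |H| is a multiple of lcm(2, 2) = 2 and divides |G| = 20.
Closing under the operation: H = {(0,0), (0,1), (5,0), (5,1)}, so |H| = 4.

4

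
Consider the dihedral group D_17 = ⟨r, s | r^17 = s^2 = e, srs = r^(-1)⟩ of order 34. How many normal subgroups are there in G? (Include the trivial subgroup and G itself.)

G has 20 subgroups. Checking conjugation-invariance by order — order 1: 1/1 normal; order 2: 0/17 normal; order 17: 1/1 normal; order 34: 1/1 normal.
Total normal subgroups: 3.

3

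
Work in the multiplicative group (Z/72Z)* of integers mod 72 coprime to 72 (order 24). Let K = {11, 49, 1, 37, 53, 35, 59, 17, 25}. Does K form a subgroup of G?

|K| = 9 does not divide |G| = 24, so by Lagrange K is not a subgroup.

No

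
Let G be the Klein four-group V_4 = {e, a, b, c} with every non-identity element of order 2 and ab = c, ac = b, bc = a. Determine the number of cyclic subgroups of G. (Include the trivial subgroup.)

4

Group the elements of G by the cyclic subgroup they generate; each cyclic subgroup of order d accounts for φ(d) elements.
Cyclic subgroups by order — order 1: 1; order 2: 3.
Total: 4.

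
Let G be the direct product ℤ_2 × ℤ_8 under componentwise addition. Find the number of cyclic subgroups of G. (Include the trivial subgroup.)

Group the elements of G by the cyclic subgroup they generate; each cyclic subgroup of order d accounts for φ(d) elements.
Cyclic subgroups by order — order 1: 1; order 2: 3; order 4: 2; order 8: 2.
Total: 8.

8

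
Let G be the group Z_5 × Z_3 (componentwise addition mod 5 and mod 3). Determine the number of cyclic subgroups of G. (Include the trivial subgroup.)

A cyclic subgroup of order d is generated by each of its φ(d) elements of order d, so the cyclic subgroups of order d number (#elements of order d)/φ(d).
Cyclic subgroups by order — order 1: 1; order 3: 1; order 5: 1; order 15: 1.
Total: 4.

4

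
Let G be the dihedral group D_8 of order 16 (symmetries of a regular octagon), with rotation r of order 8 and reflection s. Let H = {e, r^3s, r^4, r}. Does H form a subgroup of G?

r ∈ H but its inverse r^7 ∉ H, so H is not a subgroup.

No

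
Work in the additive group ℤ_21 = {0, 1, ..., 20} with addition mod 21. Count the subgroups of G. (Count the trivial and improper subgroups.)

4

A cyclic group of order 21 has exactly one subgroup for each divisor of 21.
Divisors of 21: 1, 3, 7, 21.
So ℤ_21 has 4 subgroups.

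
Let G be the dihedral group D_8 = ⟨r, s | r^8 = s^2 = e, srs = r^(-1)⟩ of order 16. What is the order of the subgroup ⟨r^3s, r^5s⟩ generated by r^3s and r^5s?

8

|⟨r^3s⟩| = 2 and |⟨r^5s⟩| = 2, so |H| is a multiple of lcm(2, 2) = 2 and divides |G| = 16.
Closing under the operation: H = {e, r^2, r^4, r^6, rs, r^3s, r^5s, r^7s}, so |H| = 8.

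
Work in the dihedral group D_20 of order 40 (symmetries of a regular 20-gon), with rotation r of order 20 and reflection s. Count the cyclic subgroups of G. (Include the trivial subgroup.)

26

A cyclic subgroup of order d is generated by each of its φ(d) elements of order d, so the cyclic subgroups of order d number (#elements of order d)/φ(d).
Cyclic subgroups by order — order 1: 1; order 2: 21; order 4: 1; order 5: 1; order 10: 1; order 20: 1.
Total: 26.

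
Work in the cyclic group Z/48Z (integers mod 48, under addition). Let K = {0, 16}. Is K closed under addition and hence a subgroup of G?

No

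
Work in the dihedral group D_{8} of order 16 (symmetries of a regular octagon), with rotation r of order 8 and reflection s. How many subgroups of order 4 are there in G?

|G| = 16 and 4 | 16, so subgroups of order 4 are possible by Lagrange.
The subgroups of order 4 are: {e, r^2, r^4, r^6}; {e, r^4, r^2s, r^6s}; {e, r^4, r^3s, r^7s}; {e, r^4, s, r^4s}; … (5 in all).
So G has 5 subgroups of order 4.

5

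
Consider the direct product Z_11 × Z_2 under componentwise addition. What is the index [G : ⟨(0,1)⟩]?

|⟨(0,1)⟩| = 2 and |G| = 22.
By Lagrange, [G : H] = |G|/|H| = 22/2 = 11.

11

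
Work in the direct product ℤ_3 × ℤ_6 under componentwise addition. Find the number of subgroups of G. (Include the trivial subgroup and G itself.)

12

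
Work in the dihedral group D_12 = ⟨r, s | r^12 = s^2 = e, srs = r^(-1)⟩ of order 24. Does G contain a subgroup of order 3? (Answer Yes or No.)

Yes

3 | 24. A subgroup of order 3 is {e, r^4, r^8}.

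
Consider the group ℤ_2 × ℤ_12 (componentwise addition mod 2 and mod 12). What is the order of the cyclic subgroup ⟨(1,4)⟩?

The order of (1,4) in Z_2 × Z_12 is lcm(ord(1) in Z_2, ord(4) in Z_12).
ord(1) = 2 and ord(4) = 3, so |⟨(1,4)⟩| = lcm(2, 3) = 6.

6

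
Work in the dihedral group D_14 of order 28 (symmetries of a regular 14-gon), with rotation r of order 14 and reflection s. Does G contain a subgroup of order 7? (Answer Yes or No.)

7 | 28. A subgroup of order 7 is {e, r^2, r^4, r^6, r^8, r^10, r^12}.

Yes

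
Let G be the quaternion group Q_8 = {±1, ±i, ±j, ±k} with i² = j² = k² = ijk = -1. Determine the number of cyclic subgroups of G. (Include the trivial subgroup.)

5

Group the elements of G by the cyclic subgroup they generate; each cyclic subgroup of order d accounts for φ(d) elements.
Cyclic subgroups by order — order 1: 1; order 2: 1; order 4: 3.
Total: 5.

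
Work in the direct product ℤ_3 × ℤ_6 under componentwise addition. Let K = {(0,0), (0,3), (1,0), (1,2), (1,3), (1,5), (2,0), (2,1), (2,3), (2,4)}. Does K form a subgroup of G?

|K| = 10 does not divide |G| = 18, so by Lagrange K is not a subgroup.

No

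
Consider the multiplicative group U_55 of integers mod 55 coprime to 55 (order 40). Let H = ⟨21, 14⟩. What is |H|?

|⟨21⟩| = 2 and |⟨14⟩| = 10, so |H| is a multiple of lcm(2, 10) = 10 and divides |G| = 40.
Closing under the operation: H = {1, 4, 6, 9, 14, 16, 19, 21, 24, 26, 29, 31, 34, 36, 39, 41, 46, 49, 51, 54}, so |H| = 20.

20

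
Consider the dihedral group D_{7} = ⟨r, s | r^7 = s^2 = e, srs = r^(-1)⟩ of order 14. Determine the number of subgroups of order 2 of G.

7

|G| = 14 and 2 | 14, so subgroups of order 2 are possible by Lagrange.
The subgroups of order 2 are: {e, r^2s}; {e, r^3s}; {e, r^4s}; {e, r^5s}; … (7 in all).
So G has 7 subgroups of order 2.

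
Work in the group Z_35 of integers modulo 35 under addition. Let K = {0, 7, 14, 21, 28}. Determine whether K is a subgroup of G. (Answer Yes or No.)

Yes

|K| = 5 divides |G| = 35, consistent with Lagrange.
K contains the identity, every element's inverse is in K, and K is closed under +: it is a subgroup.
In fact K = ⟨21⟩.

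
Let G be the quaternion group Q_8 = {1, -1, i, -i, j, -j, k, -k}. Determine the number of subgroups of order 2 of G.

1

|G| = 8 and 2 | 8, so subgroups of order 2 are possible by Lagrange.
The subgroups of order 2 are: {1, -1}.
So G has 1 subgroup of order 2.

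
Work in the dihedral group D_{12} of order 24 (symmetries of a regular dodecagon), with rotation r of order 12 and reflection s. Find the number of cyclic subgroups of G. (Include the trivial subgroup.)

A cyclic subgroup of order d is generated by each of its φ(d) elements of order d, so the cyclic subgroups of order d number (#elements of order d)/φ(d).
Cyclic subgroups by order — order 1: 1; order 2: 13; order 3: 1; order 4: 1; order 6: 1; order 12: 1.
Total: 18.

18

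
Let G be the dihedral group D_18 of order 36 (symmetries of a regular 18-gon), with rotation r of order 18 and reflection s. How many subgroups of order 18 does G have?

|G| = 36 and 18 | 36, so subgroups of order 18 are possible by Lagrange.
The subgroups of order 18 are: {e, r, r^2, r^3, r^4, r^5, r^6, r^7, r^8, r^9, r^10, r^11, r^12, r^13, r^14, r^15, r^16, r^17}; {e, r^2, r^4, r^6, r^8, r^10, r^12, r^14, r^16, s, r^2s, r^4s, r^6s, r^8s, r^10s, r^12s, r^14s, r^16s}; {e, r^2, r^4, r^6, r^8, r^10, r^12, r^14, r^16, rs, r^3s, r^5s, r^7s, r^9s, r^11s, r^13s, r^15s, r^17s}.
So G has 3 subgroups of order 18.

3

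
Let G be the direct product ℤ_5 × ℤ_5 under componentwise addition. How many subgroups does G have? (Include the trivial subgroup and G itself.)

|G| = 25, so by Lagrange every subgroup order divides 25. Divisors: 1, 5, 25.
Subgroups by order — order 1: 1; order 5: 6; order 25: 1.
Total: 1 + 6 + 1 = 8.

8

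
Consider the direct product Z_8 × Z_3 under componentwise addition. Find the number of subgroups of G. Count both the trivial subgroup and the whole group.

|G| = 24, so by Lagrange every subgroup order divides 24. Divisors: 1, 2, 3, 4, 6, 8, 12, 24.
Subgroups by order — order 1: 1; order 2: 1; order 3: 1; order 4: 1; order 6: 1; order 8: 1; order 12: 1; order 24: 1.
Total: 1 + 1 + 1 + 1 + 1 + 1 + 1 + 1 = 8.

8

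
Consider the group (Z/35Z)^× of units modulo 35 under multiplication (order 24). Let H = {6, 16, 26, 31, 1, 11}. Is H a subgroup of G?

Yes

|H| = 6 divides |G| = 24, consistent with Lagrange.
H contains the identity, every element's inverse is in H, and H is closed under ·: it is a subgroup.
In fact H = ⟨26⟩.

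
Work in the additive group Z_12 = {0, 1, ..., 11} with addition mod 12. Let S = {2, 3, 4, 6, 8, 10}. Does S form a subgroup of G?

The identity 0 ∉ S, so S is not a subgroup.

No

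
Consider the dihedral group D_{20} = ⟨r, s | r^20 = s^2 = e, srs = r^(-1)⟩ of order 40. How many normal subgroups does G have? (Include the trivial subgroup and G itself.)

9

G has 48 subgroups. Checking conjugation-invariance by order — order 1: 1/1 normal; order 2: 1/21 normal; order 4: 1/11 normal; order 5: 1/1 normal; order 8: 0/5 normal; order 10: 1/5 normal; order 20: 3/3 normal; order 40: 1/1 normal.
Total normal subgroups: 9.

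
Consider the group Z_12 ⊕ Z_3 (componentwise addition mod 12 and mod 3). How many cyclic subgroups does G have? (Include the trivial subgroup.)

15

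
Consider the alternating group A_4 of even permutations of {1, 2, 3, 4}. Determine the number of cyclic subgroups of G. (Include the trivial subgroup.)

Group the elements of G by the cyclic subgroup they generate; each cyclic subgroup of order d accounts for φ(d) elements.
Cyclic subgroups by order — order 1: 1; order 2: 3; order 3: 4.
Total: 8.

8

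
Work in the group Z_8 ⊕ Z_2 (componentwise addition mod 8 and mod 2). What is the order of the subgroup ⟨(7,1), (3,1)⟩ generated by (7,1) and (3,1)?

|⟨(7,1)⟩| = 8 and |⟨(3,1)⟩| = 8, so |H| is a multiple of lcm(8, 8) = 8 and divides |G| = 16.
Closing under the operation: H = {(0,0), (1,1), (2,0), (3,1), (4,0), (5,1), (6,0), (7,1)}, so |H| = 8.

8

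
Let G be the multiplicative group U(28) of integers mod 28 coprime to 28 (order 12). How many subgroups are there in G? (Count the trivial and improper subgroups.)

|G| = 12, so by Lagrange every subgroup order divides 12. Divisors: 1, 2, 3, 4, 6, 12.
Subgroups by order — order 1: 1; order 2: 3; order 3: 1; order 4: 1; order 6: 3; order 12: 1.
Total: 1 + 3 + 1 + 1 + 3 + 1 = 10.

10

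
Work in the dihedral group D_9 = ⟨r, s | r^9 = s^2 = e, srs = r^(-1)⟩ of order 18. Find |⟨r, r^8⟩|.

9

|⟨r⟩| = 9 and |⟨r^8⟩| = 9, so |H| is a multiple of lcm(9, 9) = 9 and divides |G| = 18.
Closing under the operation: H = {e, r, r^2, r^3, r^4, r^5, r^6, r^7, r^8}, so |H| = 9.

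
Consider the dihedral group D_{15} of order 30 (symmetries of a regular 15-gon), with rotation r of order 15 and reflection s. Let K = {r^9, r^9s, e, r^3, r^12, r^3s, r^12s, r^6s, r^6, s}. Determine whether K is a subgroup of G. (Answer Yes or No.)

|K| = 10 divides |G| = 30, consistent with Lagrange.
K contains the identity, every element's inverse is in K, and K is closed under ·: it is a subgroup.

Yes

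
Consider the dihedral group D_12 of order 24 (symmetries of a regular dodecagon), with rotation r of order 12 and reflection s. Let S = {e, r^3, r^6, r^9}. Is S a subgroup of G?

Yes

|S| = 4 divides |G| = 24, consistent with Lagrange.
S contains the identity, every element's inverse is in S, and S is closed under ·: it is a subgroup.
In fact S = ⟨r^9⟩.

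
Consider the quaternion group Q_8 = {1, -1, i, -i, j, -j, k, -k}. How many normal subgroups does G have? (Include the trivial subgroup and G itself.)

6

G has 6 subgroups. Checking conjugation-invariance by order — order 1: 1/1 normal; order 2: 1/1 normal; order 4: 3/3 normal; order 8: 1/1 normal.
Total normal subgroups: 6.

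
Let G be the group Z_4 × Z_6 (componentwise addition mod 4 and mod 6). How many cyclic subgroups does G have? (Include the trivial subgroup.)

12

Group the elements of G by the cyclic subgroup they generate; each cyclic subgroup of order d accounts for φ(d) elements.
Cyclic subgroups by order — order 1: 1; order 2: 3; order 3: 1; order 4: 2; order 6: 3; order 12: 2.
Total: 12.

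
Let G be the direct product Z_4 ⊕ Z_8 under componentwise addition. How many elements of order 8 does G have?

An element (a,b) has order lcm(ord(a), ord(b)); count pairs with lcm equal to 8.
Enumerating gives 16 such elements.

16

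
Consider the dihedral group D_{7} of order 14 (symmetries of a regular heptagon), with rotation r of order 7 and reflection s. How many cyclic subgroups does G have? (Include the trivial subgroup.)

9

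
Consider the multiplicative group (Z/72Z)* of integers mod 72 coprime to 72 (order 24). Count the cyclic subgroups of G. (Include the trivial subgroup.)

16

Each element a generates a cyclic subgroup ⟨a⟩; distinct elements may generate the same one (a cyclic group of order d has φ(d) generators).
Cyclic subgroups by order — order 1: 1; order 2: 7; order 3: 1; order 6: 7.
Total: 16.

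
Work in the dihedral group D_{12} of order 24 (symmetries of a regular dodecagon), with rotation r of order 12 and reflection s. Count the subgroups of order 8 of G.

|G| = 24 and 8 | 24, so subgroups of order 8 are possible by Lagrange.
The subgroups of order 8 are: {e, r^3, r^6, r^9, rs, r^4s, r^7s, r^10s}; {e, r^3, r^6, r^9, r^2s, r^5s, r^8s, r^11s}; {e, r^3, r^6, r^9, s, r^3s, r^6s, r^9s}.
So G has 3 subgroups of order 8.

3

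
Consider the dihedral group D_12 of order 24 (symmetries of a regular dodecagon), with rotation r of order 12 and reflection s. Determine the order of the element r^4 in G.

3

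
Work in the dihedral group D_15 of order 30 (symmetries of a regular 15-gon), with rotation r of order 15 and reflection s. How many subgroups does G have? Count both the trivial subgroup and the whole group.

|G| = 30, so by Lagrange every subgroup order divides 30. Divisors: 1, 2, 3, 5, 6, 10, 15, 30.
Subgroups by order — order 1: 1; order 2: 15; order 3: 1; order 5: 1; order 6: 5; order 10: 3; order 15: 1; order 30: 1.
Total: 1 + 15 + 1 + 1 + 5 + 3 + 1 + 1 = 28.

28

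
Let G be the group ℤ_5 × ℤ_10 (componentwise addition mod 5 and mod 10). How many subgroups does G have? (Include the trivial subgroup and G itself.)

|G| = 50, so by Lagrange every subgroup order divides 50. Divisors: 1, 2, 5, 10, 25, 50.
Subgroups by order — order 1: 1; order 2: 1; order 5: 6; order 10: 6; order 25: 1; order 50: 1.
Total: 1 + 1 + 6 + 6 + 1 + 1 = 16.

16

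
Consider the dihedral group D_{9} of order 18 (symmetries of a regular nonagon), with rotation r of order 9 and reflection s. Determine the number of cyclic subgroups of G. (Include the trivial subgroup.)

Each element a generates a cyclic subgroup ⟨a⟩; distinct elements may generate the same one (a cyclic group of order d has φ(d) generators).
Cyclic subgroups by order — order 1: 1; order 2: 9; order 3: 1; order 9: 1.
Total: 12.

12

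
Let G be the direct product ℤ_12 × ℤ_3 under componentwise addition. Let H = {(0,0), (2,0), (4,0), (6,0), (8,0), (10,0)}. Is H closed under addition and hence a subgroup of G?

Yes

|H| = 6 divides |G| = 36, consistent with Lagrange.
H contains the identity, every element's inverse is in H, and H is closed under +: it is a subgroup.
In fact H = ⟨(10,0)⟩.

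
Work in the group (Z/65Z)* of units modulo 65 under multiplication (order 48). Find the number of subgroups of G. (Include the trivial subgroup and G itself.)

30

|G| = 48, so by Lagrange every subgroup order divides 48. Divisors: 1, 2, 3, 4, 6, 8, 12, 16, 24, 48.
Subgroups by order — order 1: 1; order 2: 3; order 3: 1; order 4: 7; order 6: 3; order 8: 3; order 12: 7; order 16: 1; order 24: 3; order 48: 1.
Total: 1 + 3 + 1 + 7 + 3 + 3 + 7 + 1 + 3 + 1 = 30.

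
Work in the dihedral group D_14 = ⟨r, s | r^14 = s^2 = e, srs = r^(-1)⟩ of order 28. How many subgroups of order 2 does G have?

15

|G| = 28 and 2 | 28, so subgroups of order 2 are possible by Lagrange.
The subgroups of order 2 are: {e, r^10s}; {e, r^11s}; {e, r^12s}; {e, r^13s}; … (15 in all).
So G has 15 subgroups of order 2.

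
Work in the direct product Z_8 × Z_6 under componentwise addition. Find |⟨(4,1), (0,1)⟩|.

12

|⟨(4,1)⟩| = 6 and |⟨(0,1)⟩| = 6, so |H| is a multiple of lcm(6, 6) = 6 and divides |G| = 48.
Closing under the operation: H = {(0,0), (0,1), (0,2), (0,3), (0,4), (0,5), (4,0), (4,1), (4,2), (4,3), (4,4), (4,5)}, so |H| = 12.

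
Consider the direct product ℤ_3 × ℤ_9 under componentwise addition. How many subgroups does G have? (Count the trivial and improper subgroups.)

10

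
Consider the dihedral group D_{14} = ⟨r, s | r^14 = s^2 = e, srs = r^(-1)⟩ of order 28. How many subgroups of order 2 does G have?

15

|G| = 28 and 2 | 28, so subgroups of order 2 are possible by Lagrange.
The subgroups of order 2 are: {e, r^10s}; {e, r^11s}; {e, r^12s}; {e, r^13s}; … (15 in all).
So G has 15 subgroups of order 2.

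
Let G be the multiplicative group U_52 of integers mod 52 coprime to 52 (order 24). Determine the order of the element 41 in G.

12

Compute successive powers of 41 mod 52: 41, 17, 21, 29, 45, 25, 37, 9, …; 41^12 ≡ 1 (mod 52).
So |⟨41⟩| = 12.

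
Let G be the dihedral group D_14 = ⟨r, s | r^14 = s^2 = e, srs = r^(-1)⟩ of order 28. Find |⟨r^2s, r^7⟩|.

|⟨r^2s⟩| = 2 and |⟨r^7⟩| = 2, so |H| is a multiple of lcm(2, 2) = 2 and divides |G| = 28.
Closing under the operation: H = {e, r^7, r^2s, r^9s}, so |H| = 4.

4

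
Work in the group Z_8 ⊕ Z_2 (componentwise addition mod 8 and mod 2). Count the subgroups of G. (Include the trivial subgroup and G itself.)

|G| = 16, so by Lagrange every subgroup order divides 16. Divisors: 1, 2, 4, 8, 16.
Subgroups by order — order 1: 1; order 2: 3; order 4: 3; order 8: 3; order 16: 1.
Total: 1 + 3 + 3 + 3 + 1 = 11.

11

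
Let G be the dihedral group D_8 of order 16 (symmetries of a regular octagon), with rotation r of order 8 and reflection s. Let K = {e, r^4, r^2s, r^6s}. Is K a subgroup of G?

Yes

|K| = 4 divides |G| = 16, consistent with Lagrange.
K contains the identity, every element's inverse is in K, and K is closed under ·: it is a subgroup.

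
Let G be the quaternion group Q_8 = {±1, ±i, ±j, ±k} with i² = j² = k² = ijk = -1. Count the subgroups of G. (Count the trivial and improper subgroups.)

6

|G| = 8, so by Lagrange every subgroup order divides 8. Divisors: 1, 2, 4, 8.
Subgroups by order — order 1: 1; order 2: 1; order 4: 3; order 8: 1.
Total: 1 + 1 + 3 + 1 = 6.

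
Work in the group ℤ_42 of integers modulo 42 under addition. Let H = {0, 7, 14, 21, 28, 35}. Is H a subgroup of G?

Yes

|H| = 6 divides |G| = 42, consistent with Lagrange.
H contains the identity, every element's inverse is in H, and H is closed under +: it is a subgroup.
In fact H = ⟨35⟩.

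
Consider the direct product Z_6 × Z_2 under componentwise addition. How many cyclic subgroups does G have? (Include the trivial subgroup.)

A cyclic subgroup of order d is generated by each of its φ(d) elements of order d, so the cyclic subgroups of order d number (#elements of order d)/φ(d).
Cyclic subgroups by order — order 1: 1; order 2: 3; order 3: 1; order 6: 3.
Total: 8.

8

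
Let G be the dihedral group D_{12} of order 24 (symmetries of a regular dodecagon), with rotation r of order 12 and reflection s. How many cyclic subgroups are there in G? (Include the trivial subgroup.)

18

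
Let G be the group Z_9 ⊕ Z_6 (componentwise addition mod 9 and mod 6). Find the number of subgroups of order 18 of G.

|G| = 54 and 18 | 54, so subgroups of order 18 are possible by Lagrange.
The subgroups of order 18 are: {(0,0), (0,1), (0,2), (0,3), (0,4), (0,5), (3,0), (3,1), (3,2), (3,3), (3,4), (3,5), (6,0), (6,1), (6,2), (6,3), (6,4), (6,5)}; {(0,0), (0,3), (1,0), (1,3), (2,0), (2,3), (3,0), (3,3), (4,0), (4,3), (5,0), (5,3), (6,0), (6,3), (7,0), (7,3), (8,0), (8,3)}; {(0,0), (0,3), (1,1), (1,4), (2,2), (2,5), (3,0), (3,3), (4,1), (4,4), (5,2), (5,5), (6,0), (6,3), (7,1), (7,4), (8,2), (8,5)}; {(0,0), (0,3), (1,2), (1,5), (2,1), (2,4), (3,0), (3,3), (4,2), (4,5), (5,1), (5,4), (6,0), (6,3), (7,2), (7,5), (8,1), (8,4)}.
So G has 4 subgroups of order 18.

4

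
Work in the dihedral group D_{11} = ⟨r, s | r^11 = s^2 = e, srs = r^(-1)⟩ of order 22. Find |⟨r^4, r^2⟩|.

11

|⟨r^4⟩| = 11 and |⟨r^2⟩| = 11, so |H| is a multiple of lcm(11, 11) = 11 and divides |G| = 22.
Closing under the operation: H = {e, r, r^2, r^3, r^4, r^5, r^6, r^7, r^8, r^9, r^10}, so |H| = 11.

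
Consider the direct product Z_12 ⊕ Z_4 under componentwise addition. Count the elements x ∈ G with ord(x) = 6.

6

An element (a,b) has order lcm(ord(a), ord(b)); count pairs with lcm equal to 6.
Enumerating gives 6 such elements.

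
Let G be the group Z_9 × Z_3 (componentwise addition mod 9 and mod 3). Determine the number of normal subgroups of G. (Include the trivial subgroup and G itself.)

G is abelian, so every subgroup is normal.
G has 10 subgroups in total, hence 10 normal subgroups.

10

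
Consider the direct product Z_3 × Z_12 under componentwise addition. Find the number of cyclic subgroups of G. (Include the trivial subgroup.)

15

A cyclic subgroup of order d is generated by each of its φ(d) elements of order d, so the cyclic subgroups of order d number (#elements of order d)/φ(d).
Cyclic subgroups by order — order 1: 1; order 2: 1; order 3: 4; order 4: 1; order 6: 4; order 12: 4.
Total: 15.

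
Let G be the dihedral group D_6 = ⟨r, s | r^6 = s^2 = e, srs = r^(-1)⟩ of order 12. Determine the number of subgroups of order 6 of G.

3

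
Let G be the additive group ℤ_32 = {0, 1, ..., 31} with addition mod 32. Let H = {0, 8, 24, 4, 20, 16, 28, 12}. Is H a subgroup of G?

Yes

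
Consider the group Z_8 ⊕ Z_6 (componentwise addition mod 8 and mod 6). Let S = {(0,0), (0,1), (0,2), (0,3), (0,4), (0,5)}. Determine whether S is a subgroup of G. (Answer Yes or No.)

|S| = 6 divides |G| = 48, consistent with Lagrange.
S contains the identity, every element's inverse is in S, and S is closed under +: it is a subgroup.
In fact S = ⟨(0,1)⟩.

Yes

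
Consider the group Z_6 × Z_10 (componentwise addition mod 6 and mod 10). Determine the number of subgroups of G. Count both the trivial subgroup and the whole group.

|G| = 60, so by Lagrange every subgroup order divides 60. Divisors: 1, 2, 3, 4, 5, 6, 10, 12, 15, 20, 30, 60.
Subgroups by order — order 1: 1; order 2: 3; order 3: 1; order 4: 1; order 5: 1; order 6: 3; order 10: 3; order 12: 1; order 15: 1; order 20: 1; order 30: 3; order 60: 1.
Total: 1 + 3 + 1 + 1 + 1 + 3 + 3 + 1 + 1 + 1 + 3 + 1 = 20.

20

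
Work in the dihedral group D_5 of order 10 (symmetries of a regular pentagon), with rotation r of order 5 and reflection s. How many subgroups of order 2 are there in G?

|G| = 10 and 2 | 10, so subgroups of order 2 are possible by Lagrange.
The subgroups of order 2 are: {e, r^2s}; {e, r^3s}; {e, r^4s}; {e, rs}; … (5 in all).
So G has 5 subgroups of order 2.

5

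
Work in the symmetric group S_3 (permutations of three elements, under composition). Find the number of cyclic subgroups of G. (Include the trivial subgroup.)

5

A cyclic subgroup of order d is generated by each of its φ(d) elements of order d, so the cyclic subgroups of order d number (#elements of order d)/φ(d).
Cyclic subgroups by order — order 1: 1; order 2: 3; order 3: 1.
Total: 5.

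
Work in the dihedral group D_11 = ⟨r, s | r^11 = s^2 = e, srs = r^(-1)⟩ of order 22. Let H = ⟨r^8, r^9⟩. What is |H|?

11

|⟨r^8⟩| = 11 and |⟨r^9⟩| = 11, so |H| is a multiple of lcm(11, 11) = 11 and divides |G| = 22.
Closing under the operation: H = {e, r, r^2, r^3, r^4, r^5, r^6, r^7, r^8, r^9, r^10}, so |H| = 11.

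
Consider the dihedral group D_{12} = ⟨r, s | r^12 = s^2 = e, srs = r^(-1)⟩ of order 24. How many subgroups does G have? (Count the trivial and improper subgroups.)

|G| = 24, so by Lagrange every subgroup order divides 24. Divisors: 1, 2, 3, 4, 6, 8, 12, 24.
Subgroups by order — order 1: 1; order 2: 13; order 3: 1; order 4: 7; order 6: 5; order 8: 3; order 12: 3; order 24: 1.
Total: 1 + 13 + 1 + 7 + 5 + 3 + 3 + 1 = 34.

34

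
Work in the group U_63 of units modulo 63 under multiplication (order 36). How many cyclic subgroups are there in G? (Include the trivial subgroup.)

20

Each element a generates a cyclic subgroup ⟨a⟩; distinct elements may generate the same one (a cyclic group of order d has φ(d) generators).
Cyclic subgroups by order — order 1: 1; order 2: 3; order 3: 4; order 6: 12.
Total: 20.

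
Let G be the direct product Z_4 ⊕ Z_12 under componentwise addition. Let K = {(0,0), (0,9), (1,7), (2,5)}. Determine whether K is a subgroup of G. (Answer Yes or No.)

(1,7) ∈ K but its inverse (3,5) ∉ K, so K is not a subgroup.

No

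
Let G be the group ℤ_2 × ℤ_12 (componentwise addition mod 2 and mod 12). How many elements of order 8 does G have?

0

An element (a,b) has order lcm(ord(a), ord(b)); count pairs with lcm equal to 8.
Enumerating gives 0 such elements.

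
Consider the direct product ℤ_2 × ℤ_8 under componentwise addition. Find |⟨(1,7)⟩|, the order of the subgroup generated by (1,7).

The order of (1,7) in Z_2 × Z_8 is lcm(ord(1) in Z_2, ord(7) in Z_8).
ord(1) = 2 and ord(7) = 8, so |⟨(1,7)⟩| = lcm(2, 8) = 8.

8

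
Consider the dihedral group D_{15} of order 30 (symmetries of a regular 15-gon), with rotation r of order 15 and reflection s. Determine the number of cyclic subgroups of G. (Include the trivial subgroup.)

19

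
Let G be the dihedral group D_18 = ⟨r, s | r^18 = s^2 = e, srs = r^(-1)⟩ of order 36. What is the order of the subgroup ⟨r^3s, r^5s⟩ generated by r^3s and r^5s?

|⟨r^3s⟩| = 2 and |⟨r^5s⟩| = 2, so |H| is a multiple of lcm(2, 2) = 2 and divides |G| = 36.
Closing under the operation: H = {e, r^2, r^4, r^6, r^8, r^10, r^12, r^14, r^16, rs, r^3s, r^5s, r^7s, r^9s, r^11s, r^13s, r^15s, r^17s}, so |H| = 18.

18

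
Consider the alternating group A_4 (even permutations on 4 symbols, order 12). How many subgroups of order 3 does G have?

4

|G| = 12 and 3 | 12, so subgroups of order 3 are possible by Lagrange.
The subgroups of order 3 are: {e, (1 2 3), (1 3 2)}; {e, (1 2 4), (1 4 2)}; {e, (1 3 4), (1 4 3)}; {e, (2 3 4), (2 4 3)}.
So G has 4 subgroups of order 3.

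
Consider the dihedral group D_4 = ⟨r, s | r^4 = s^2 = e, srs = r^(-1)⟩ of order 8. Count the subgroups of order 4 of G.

3

|G| = 8 and 4 | 8, so subgroups of order 4 are possible by Lagrange.
The subgroups of order 4 are: {e, r, r^2, r^3}; {e, r^2, s, r^2s}; {e, r^2, rs, r^3s}.
So G has 3 subgroups of order 4.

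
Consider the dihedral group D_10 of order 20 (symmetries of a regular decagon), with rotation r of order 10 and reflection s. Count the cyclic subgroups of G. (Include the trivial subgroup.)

Group the elements of G by the cyclic subgroup they generate; each cyclic subgroup of order d accounts for φ(d) elements.
Cyclic subgroups by order — order 1: 1; order 2: 11; order 5: 1; order 10: 1.
Total: 14.

14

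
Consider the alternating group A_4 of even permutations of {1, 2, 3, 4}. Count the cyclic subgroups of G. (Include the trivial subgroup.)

8

A cyclic subgroup of order d is generated by each of its φ(d) elements of order d, so the cyclic subgroups of order d number (#elements of order d)/φ(d).
Cyclic subgroups by order — order 1: 1; order 2: 3; order 3: 4.
Total: 8.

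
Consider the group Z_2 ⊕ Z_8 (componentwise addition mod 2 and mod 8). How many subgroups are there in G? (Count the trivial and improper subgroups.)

11

|G| = 16, so by Lagrange every subgroup order divides 16. Divisors: 1, 2, 4, 8, 16.
Subgroups by order — order 1: 1; order 2: 3; order 4: 3; order 8: 3; order 16: 1.
Total: 1 + 3 + 3 + 3 + 1 = 11.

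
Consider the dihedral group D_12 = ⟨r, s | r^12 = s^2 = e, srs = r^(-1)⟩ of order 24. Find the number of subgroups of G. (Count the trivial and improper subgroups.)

34

|G| = 24, so by Lagrange every subgroup order divides 24. Divisors: 1, 2, 3, 4, 6, 8, 12, 24.
Subgroups by order — order 1: 1; order 2: 13; order 3: 1; order 4: 7; order 6: 5; order 8: 3; order 12: 3; order 24: 1.
Total: 1 + 13 + 1 + 7 + 5 + 3 + 3 + 1 = 34.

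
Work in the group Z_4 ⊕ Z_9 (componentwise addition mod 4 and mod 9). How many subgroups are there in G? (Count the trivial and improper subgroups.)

9

|G| = 36, so by Lagrange every subgroup order divides 36. Divisors: 1, 2, 3, 4, 6, 9, 12, 18, 36.
Subgroups by order — order 1: 1; order 2: 1; order 3: 1; order 4: 1; order 6: 1; order 9: 1; order 12: 1; order 18: 1; order 36: 1.
Total: 1 + 1 + 1 + 1 + 1 + 1 + 1 + 1 + 1 = 9.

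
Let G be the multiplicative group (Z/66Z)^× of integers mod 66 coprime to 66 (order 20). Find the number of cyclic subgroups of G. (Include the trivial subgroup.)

Each element a generates a cyclic subgroup ⟨a⟩; distinct elements may generate the same one (a cyclic group of order d has φ(d) generators).
Cyclic subgroups by order — order 1: 1; order 2: 3; order 5: 1; order 10: 3.
Total: 8.

8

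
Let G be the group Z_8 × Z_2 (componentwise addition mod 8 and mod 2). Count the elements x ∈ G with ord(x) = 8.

8

An element (a,b) has order lcm(ord(a), ord(b)); count pairs with lcm equal to 8.
Enumerating gives 8 such elements.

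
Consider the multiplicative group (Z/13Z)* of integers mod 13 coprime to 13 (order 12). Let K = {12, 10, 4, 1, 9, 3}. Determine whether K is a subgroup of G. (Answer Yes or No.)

Yes

|K| = 6 divides |G| = 12, consistent with Lagrange.
K contains the identity, every element's inverse is in K, and K is closed under ·: it is a subgroup.
In fact K = ⟨4⟩.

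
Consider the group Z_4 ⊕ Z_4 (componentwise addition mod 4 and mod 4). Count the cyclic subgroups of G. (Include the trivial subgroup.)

Group the elements of G by the cyclic subgroup they generate; each cyclic subgroup of order d accounts for φ(d) elements.
Cyclic subgroups by order — order 1: 1; order 2: 3; order 4: 6.
Total: 10.

10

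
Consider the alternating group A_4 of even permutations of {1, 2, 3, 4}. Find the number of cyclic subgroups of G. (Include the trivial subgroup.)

8

Each element a generates a cyclic subgroup ⟨a⟩; distinct elements may generate the same one (a cyclic group of order d has φ(d) generators).
Cyclic subgroups by order — order 1: 1; order 2: 3; order 3: 4.
Total: 8.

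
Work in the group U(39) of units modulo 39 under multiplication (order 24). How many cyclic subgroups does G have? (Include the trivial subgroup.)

12

Group the elements of G by the cyclic subgroup they generate; each cyclic subgroup of order d accounts for φ(d) elements.
Cyclic subgroups by order — order 1: 1; order 2: 3; order 3: 1; order 4: 2; order 6: 3; order 12: 2.
Total: 12.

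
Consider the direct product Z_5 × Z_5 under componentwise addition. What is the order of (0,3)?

5

The order of (0,3) in Z_5 × Z_5 is lcm(ord(0) in Z_5, ord(3) in Z_5).
ord(0) = 1 and ord(3) = 5, so |⟨(0,3)⟩| = lcm(1, 5) = 5.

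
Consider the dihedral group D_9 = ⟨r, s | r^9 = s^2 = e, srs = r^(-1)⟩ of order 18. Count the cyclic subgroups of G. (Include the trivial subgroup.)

Each element a generates a cyclic subgroup ⟨a⟩; distinct elements may generate the same one (a cyclic group of order d has φ(d) generators).
Cyclic subgroups by order — order 1: 1; order 2: 9; order 3: 1; order 9: 1.
Total: 12.

12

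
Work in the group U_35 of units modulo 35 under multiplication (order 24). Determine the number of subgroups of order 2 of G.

|G| = 24 and 2 | 24, so subgroups of order 2 are possible by Lagrange.
The subgroups of order 2 are: {1, 29}; {1, 34}; {1, 6}.
So G has 3 subgroups of order 2.

3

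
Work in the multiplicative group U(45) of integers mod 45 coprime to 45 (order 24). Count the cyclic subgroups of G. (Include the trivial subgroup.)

12

Each element a generates a cyclic subgroup ⟨a⟩; distinct elements may generate the same one (a cyclic group of order d has φ(d) generators).
Cyclic subgroups by order — order 1: 1; order 2: 3; order 3: 1; order 4: 2; order 6: 3; order 12: 2.
Total: 12.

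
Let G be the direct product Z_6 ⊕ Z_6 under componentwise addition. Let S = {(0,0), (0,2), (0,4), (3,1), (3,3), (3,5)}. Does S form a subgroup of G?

|S| = 6 divides |G| = 36, consistent with Lagrange.
S contains the identity, every element's inverse is in S, and S is closed under +: it is a subgroup.
In fact S = ⟨(3,1)⟩.

Yes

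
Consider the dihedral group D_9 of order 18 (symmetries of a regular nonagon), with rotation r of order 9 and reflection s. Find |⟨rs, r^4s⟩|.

|⟨rs⟩| = 2 and |⟨r^4s⟩| = 2, so |H| is a multiple of lcm(2, 2) = 2 and divides |G| = 18.
Closing under the operation: H = {e, r^3, r^6, rs, r^4s, r^7s}, so |H| = 6.

6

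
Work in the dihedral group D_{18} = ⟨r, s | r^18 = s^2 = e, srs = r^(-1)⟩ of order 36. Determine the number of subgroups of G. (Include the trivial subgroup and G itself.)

45

|G| = 36, so by Lagrange every subgroup order divides 36. Divisors: 1, 2, 3, 4, 6, 9, 12, 18, 36.
Subgroups by order — order 1: 1; order 2: 19; order 3: 1; order 4: 9; order 6: 7; order 9: 1; order 12: 3; order 18: 3; order 36: 1.
Total: 1 + 19 + 1 + 9 + 7 + 1 + 3 + 3 + 1 = 45.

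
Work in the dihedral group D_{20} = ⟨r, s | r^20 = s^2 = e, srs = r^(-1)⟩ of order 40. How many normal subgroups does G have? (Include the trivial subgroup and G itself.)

9

G has 48 subgroups. Checking conjugation-invariance by order — order 1: 1/1 normal; order 2: 1/21 normal; order 4: 1/11 normal; order 5: 1/1 normal; order 8: 0/5 normal; order 10: 1/5 normal; order 20: 3/3 normal; order 40: 1/1 normal.
Total normal subgroups: 9.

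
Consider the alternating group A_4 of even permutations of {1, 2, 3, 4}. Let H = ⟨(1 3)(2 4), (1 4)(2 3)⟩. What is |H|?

4

|⟨(1 3)(2 4)⟩| = 2 and |⟨(1 4)(2 3)⟩| = 2, so |H| is a multiple of lcm(2, 2) = 2 and divides |G| = 12.
Closing under the operation: H = {e, (1 2)(3 4), (1 3)(2 4), (1 4)(2 3)}, so |H| = 4.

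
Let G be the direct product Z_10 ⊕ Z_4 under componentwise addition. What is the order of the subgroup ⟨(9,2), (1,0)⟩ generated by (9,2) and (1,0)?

|⟨(9,2)⟩| = 10 and |⟨(1,0)⟩| = 10, so |H| is a multiple of lcm(10, 10) = 10 and divides |G| = 40.
Closing under the operation: H = {(0,0), (0,2), (1,0), (1,2), (2,0), (2,2), (3,0), (3,2), (4,0), (4,2), (5,0), (5,2), (6,0), (6,2), (7,0), (7,2), (8,0), (8,2), (9,0), (9,2)}, so |H| = 20.

20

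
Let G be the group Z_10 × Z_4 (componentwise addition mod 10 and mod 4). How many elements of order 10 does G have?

An element (a,b) has order lcm(ord(a), ord(b)); count pairs with lcm equal to 10.
Enumerating gives 12 such elements.

12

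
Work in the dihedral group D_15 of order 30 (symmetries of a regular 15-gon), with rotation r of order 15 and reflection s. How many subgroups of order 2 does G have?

|G| = 30 and 2 | 30, so subgroups of order 2 are possible by Lagrange.
The subgroups of order 2 are: {e, r^10s}; {e, r^11s}; {e, r^12s}; {e, r^13s}; … (15 in all).
So G has 15 subgroups of order 2.

15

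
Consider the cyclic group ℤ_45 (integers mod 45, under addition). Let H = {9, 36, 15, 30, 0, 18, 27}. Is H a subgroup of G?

|H| = 7 does not divide |G| = 45, so by Lagrange H is not a subgroup.

No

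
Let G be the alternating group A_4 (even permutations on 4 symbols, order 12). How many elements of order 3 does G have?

The elements of order 3 are: (2 3 4), (2 4 3), (1 2 3), (1 2 4), (1 3 2), (1 3 4), (1 4 2), (1 4 3).
That's 8.

8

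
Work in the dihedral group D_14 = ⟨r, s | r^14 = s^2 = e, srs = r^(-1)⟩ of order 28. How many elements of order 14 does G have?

The elements of order 14 are: r, r^3, r^5, r^9, r^11, r^13.
That's 6.

6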